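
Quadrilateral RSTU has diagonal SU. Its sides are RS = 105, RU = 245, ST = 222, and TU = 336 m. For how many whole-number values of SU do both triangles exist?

From triangle RSU: 140 < SU < 350.
From triangle TSU: 114 < SU < 558.
Intersection: 140 < SU < 350, so integers 141 through 349: 209 values.

209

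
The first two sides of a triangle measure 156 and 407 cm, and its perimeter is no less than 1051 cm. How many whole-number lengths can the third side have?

Triangle inequality: 251 < x < 563. Perimeter ≥ 1051 gives x ≥ 1051 − 156 − 407 = 488.
So 488 ≤ x < 563; integers 488 through 562: 75 values.

75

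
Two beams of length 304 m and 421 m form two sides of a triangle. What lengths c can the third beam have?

117 < c < 725

By the triangle inequality, c must be less than 304 + 421 = 725 and greater than |304 − 421| = 117.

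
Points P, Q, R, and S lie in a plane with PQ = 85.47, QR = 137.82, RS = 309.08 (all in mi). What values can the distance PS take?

85.79 ≤ PS ≤ 532.37 mi

The maximum is all hops collinear in one direction: 85.47 + 137.82 + 309.08 = 532.37.
The longest hop is 309.08; the others sum to 223.29. Folding the others back against it leaves at least 309.08 − 223.29 = 85.79.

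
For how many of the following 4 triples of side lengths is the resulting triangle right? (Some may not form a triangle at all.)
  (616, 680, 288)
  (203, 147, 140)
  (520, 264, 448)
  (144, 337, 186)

3

(616,680,288): 288²+616² = 462400 = 680² → right
(203,147,140): 140²+147² = 41209 = 203² → right
(520,264,448): 264²+448² = 270400 = 520² → right
(144,337,186): 144+186 ≤ 337, not a triangle
3 of the 4 are right.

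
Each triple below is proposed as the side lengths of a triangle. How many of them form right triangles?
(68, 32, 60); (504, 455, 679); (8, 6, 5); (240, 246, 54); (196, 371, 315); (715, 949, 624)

(68,32,60): 32²+60² = 4624 = 68² → right
(504,455,679): 455²+504² = 461041 = 679² → right
(8,6,5): 5²+6² = 61 < 64 = 8² → obtuse
(240,246,54): 54²+240² = 60516 = 246² → right
(196,371,315): 196²+315² = 137641 = 371² → right
(715,949,624): 624²+715² = 900601 = 949² → right
5 of the 6 are right.

5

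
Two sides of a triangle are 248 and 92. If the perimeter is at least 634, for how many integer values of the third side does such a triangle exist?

Triangle inequality: 156 < x < 340. Perimeter ≥ 634 gives x ≥ 634 − 248 − 92 = 294.
So 294 ≤ x < 340; integers 294 through 339: 46 values.

46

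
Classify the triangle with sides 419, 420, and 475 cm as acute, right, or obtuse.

Compare the square of the longest side to the sum of squares of the other two: 419² + 420² = 351961 > 225625 = 475².

acute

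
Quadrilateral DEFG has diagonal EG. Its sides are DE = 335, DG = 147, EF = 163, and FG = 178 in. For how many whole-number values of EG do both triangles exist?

From triangle DEG: 188 < EG < 482.
From triangle FEG: 15 < EG < 341.
Intersection: 188 < EG < 341, so integers 189 through 340: 152 values.

152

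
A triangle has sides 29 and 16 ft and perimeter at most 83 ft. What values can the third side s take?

Triangle inequality alone gives 13 < s < 45.
The perimeter condition gives s ≤ 83 − 29 − 16 = 38.
Intersecting the two: 13 < s ≤ 38.

13 < s ≤ 38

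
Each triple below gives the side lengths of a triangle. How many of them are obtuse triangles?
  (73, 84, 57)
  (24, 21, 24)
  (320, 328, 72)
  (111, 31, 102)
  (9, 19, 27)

2

(73,84,57): 57²+73² = 8578 > 7056 = 84² → acute
(24,21,24): 21²+24² = 1017 > 576 = 24² → acute
(320,328,72): 72²+320² = 107584 = 328² → right
(111,31,102): 31²+102² = 11365 < 12321 = 111² → obtuse
(9,19,27): 9²+19² = 442 < 729 = 27² → obtuse
2 of the 5 are obtuse.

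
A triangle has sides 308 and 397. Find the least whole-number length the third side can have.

The third side must be strictly greater than |308 − 397| = 89.
The smallest integer above 89 is 90.

90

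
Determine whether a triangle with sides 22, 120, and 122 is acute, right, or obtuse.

Compare the square of the longest side to the sum of squares of the other two: 22² + 120² = 14884 = 122².

right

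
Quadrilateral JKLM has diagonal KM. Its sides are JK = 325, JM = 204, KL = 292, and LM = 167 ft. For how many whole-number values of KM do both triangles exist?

333

From triangle JKM: 121 < KM < 529.
From triangle LKM: 125 < KM < 459.
Intersection: 125 < KM < 459, so integers 126 through 458: 333 values.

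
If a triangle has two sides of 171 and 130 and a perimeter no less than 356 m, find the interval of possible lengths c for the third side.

55 ≤ c < 301

Triangle inequality alone gives 41 < c < 301.
The perimeter condition gives c ≥ 356 − 171 − 130 = 55.
Intersecting the two: 55 ≤ c < 301.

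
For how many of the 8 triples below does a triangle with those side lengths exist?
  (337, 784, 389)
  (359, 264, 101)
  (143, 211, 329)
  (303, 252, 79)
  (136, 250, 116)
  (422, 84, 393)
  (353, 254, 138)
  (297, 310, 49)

(337,389,784): 337+389 ≤ 784 → not valid
(101,264,359): 101+264 > 359 → valid
(143,211,329): 143+211 > 329 → valid
(79,252,303): 79+252 > 303 → valid
(116,136,250): 116+136 > 250 → valid
(84,393,422): 84+393 > 422 → valid
(138,254,353): 138+254 > 353 → valid
(49,297,310): 49+297 > 310 → valid
7 of the 8 triples form a triangle.

7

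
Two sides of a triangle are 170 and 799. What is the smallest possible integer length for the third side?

630

The third side must be strictly greater than |170 − 799| = 629.
The smallest integer above 629 is 630.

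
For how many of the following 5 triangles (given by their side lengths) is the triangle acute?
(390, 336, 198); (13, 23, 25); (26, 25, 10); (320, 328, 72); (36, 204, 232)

(390,336,198): 198²+336² = 152100 = 390² → right
(13,23,25): 13²+23² = 698 > 625 = 25² → acute
(26,25,10): 10²+25² = 725 > 676 = 26² → acute
(320,328,72): 72²+320² = 107584 = 328² → right
(36,204,232): 36²+204² = 42912 < 53824 = 232² → obtuse
2 of the 5 are acute.

2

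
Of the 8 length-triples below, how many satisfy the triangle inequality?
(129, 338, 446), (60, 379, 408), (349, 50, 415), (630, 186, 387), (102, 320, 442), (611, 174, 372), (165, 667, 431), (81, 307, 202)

(129,338,446): 129+338 > 446 → valid
(60,379,408): 60+379 > 408 → valid
(50,349,415): 50+349 ≤ 415 → not valid
(186,387,630): 186+387 ≤ 630 → not valid
(102,320,442): 102+320 ≤ 442 → not valid
(174,372,611): 174+372 ≤ 611 → not valid
(165,431,667): 165+431 ≤ 667 → not valid
(81,202,307): 81+202 ≤ 307 → not valid
2 of the 8 triples form a triangle.

2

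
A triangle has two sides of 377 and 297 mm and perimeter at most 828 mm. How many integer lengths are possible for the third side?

Triangle inequality: 80 < x < 674. Perimeter ≤ 828 gives x ≤ 828 − 377 − 297 = 154.
So 80 < x ≤ 154; integers 81 through 154: 74 values.

74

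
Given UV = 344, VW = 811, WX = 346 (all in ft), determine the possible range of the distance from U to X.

The maximum is all hops collinear in one direction: 344 + 811 + 346 = 1501.
The longest hop is 811; the others sum to 690. Folding the others back against it leaves at least 811 − 690 = 121.

121 ≤ UX ≤ 1501 ft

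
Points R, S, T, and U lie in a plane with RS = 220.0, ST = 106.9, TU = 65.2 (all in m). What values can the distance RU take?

47.9 ≤ RU ≤ 392.1 m

The maximum is all hops collinear in one direction: 220.0 + 106.9 + 65.2 = 392.1.
The longest hop is 220.0; the others sum to 172.1. Folding the others back against it leaves at least 220.0 − 172.1 = 47.9.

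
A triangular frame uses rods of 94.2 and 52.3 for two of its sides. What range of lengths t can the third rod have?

By the triangle inequality, t must be less than 94.2 + 52.3 = 146.5 and greater than |94.2 − 52.3| = 41.9.

41.9 < t < 146.5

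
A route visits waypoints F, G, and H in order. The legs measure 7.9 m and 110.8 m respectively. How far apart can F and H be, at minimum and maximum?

102.9 ≤ FH ≤ 118.7 m

By the triangle inequality, |7.9 − 110.8| ≤ FH ≤ 7.9 + 110.8.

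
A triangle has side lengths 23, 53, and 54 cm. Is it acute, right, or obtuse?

Compare the square of the longest side to the sum of squares of the other two: 23² + 53² = 3338 > 2916 = 54².

acute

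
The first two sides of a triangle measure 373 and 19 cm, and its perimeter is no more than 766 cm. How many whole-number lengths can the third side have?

Triangle inequality: 354 < x < 392. Perimeter ≤ 766 gives x ≤ 766 − 373 − 19 = 374.
So 354 < x ≤ 374; integers 355 through 374: 20 values.

20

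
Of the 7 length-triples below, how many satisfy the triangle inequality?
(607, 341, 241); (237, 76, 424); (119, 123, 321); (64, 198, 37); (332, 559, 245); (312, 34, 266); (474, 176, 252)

(241,341,607): 241+341 ≤ 607 → not valid
(76,237,424): 76+237 ≤ 424 → not valid
(119,123,321): 119+123 ≤ 321 → not valid
(37,64,198): 37+64 ≤ 198 → not valid
(245,332,559): 245+332 > 559 → valid
(34,266,312): 34+266 ≤ 312 → not valid
(176,252,474): 176+252 ≤ 474 → not valid
1 of the 7 triples forms a triangle.

1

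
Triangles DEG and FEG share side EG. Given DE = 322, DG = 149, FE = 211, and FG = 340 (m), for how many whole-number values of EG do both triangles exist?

From triangle DEG: 173 < EG < 471.
From triangle FEG: 129 < EG < 551.
Intersection: 173 < EG < 471, so integers 174 through 470: 297 values.

297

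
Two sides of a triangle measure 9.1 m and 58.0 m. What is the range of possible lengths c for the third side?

48.9 < c < 67.1

By the triangle inequality, c must be less than 9.1 + 58.0 = 67.1 and greater than |9.1 − 58.0| = 48.9.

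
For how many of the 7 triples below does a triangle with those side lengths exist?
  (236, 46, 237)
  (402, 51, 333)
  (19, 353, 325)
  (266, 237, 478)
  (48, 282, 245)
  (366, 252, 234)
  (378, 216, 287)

5

(46,236,237): 46+236 > 237 → valid
(51,333,402): 51+333 ≤ 402 → not valid
(19,325,353): 19+325 ≤ 353 → not valid
(237,266,478): 237+266 > 478 → valid
(48,245,282): 48+245 > 282 → valid
(234,252,366): 234+252 > 366 → valid
(216,287,378): 216+287 > 378 → valid
5 of the 7 triples form a triangle.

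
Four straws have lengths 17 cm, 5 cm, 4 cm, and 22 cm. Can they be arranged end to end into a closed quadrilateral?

A quadrilateral exists iff every side is shorter than the sum of the others — equivalently, the longest side is less than the sum of the rest.
Longest side 22 < 26 (sum of the remaining 3), so yes.

Yes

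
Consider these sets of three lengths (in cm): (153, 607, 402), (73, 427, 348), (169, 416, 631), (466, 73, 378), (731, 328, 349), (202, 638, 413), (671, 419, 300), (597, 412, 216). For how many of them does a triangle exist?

(153,402,607): 153+402 ≤ 607 → not valid
(73,348,427): 73+348 ≤ 427 → not valid
(169,416,631): 169+416 ≤ 631 → not valid
(73,378,466): 73+378 ≤ 466 → not valid
(328,349,731): 328+349 ≤ 731 → not valid
(202,413,638): 202+413 ≤ 638 → not valid
(300,419,671): 300+419 > 671 → valid
(216,412,597): 216+412 > 597 → valid
2 of the 8 triples form a triangle.

2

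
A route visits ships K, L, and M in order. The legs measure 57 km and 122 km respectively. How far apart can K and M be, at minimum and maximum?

65 ≤ KM ≤ 179 km

By the triangle inequality, |57 − 122| ≤ KM ≤ 57 + 122.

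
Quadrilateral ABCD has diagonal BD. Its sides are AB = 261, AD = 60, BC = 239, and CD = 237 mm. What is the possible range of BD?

201 < BD < 321

From triangle ABD: |261 − 60| < BD < 261 + 60, i.e. 201 < BD < 321.
From triangle CBD: 2 < BD < 476.
Both must hold, so BD lies in the intersection.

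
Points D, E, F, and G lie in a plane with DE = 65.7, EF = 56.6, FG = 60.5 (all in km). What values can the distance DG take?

The maximum is all hops collinear in one direction: 65.7 + 56.6 + 60.5 = 182.8.
The longest hop is 65.7; the others sum to 117.1. Since 65.7 ≤ 117.1, the path can fold back on itself completely, so the minimum distance is 0.

0 ≤ DG ≤ 182.8 km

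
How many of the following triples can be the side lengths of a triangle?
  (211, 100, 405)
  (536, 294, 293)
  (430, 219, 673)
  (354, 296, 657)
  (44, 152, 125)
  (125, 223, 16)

(100,211,405): 100+211 ≤ 405 → not valid
(293,294,536): 293+294 > 536 → valid
(219,430,673): 219+430 ≤ 673 → not valid
(296,354,657): 296+354 ≤ 657 → not valid
(44,125,152): 44+125 > 152 → valid
(16,125,223): 16+125 ≤ 223 → not valid
2 of the 6 triples form a triangle.

2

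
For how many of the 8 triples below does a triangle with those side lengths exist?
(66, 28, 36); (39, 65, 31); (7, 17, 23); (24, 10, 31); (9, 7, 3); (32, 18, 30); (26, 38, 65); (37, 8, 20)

(28,36,66): 28+36 ≤ 66 → not valid
(31,39,65): 31+39 > 65 → valid
(7,17,23): 7+17 > 23 → valid
(10,24,31): 10+24 > 31 → valid
(3,7,9): 3+7 > 9 → valid
(18,30,32): 18+30 > 32 → valid
(26,38,65): 26+38 ≤ 65 → not valid
(8,20,37): 8+20 ≤ 37 → not valid
5 of the 8 triples form a triangle.

5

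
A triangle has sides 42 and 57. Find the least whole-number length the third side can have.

The third side must be strictly greater than |42 − 57| = 15.
The smallest integer above 15 is 16.

16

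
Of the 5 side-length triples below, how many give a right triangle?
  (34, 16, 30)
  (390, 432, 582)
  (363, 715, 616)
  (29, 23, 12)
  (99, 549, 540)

4

(34,16,30): 16²+30² = 1156 = 34² → right
(390,432,582): 390²+432² = 338724 = 582² → right
(363,715,616): 363²+616² = 511225 = 715² → right
(29,23,12): 12²+23² = 673 < 841 = 29² → obtuse
(99,549,540): 99²+540² = 301401 = 549² → right
4 of the 5 are right.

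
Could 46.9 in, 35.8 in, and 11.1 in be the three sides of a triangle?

No

The two shorter sides sum to 46.9, exactly equal to the longest side 46.9.
That gives only a degenerate (flat) triangle — the inequality must be strict.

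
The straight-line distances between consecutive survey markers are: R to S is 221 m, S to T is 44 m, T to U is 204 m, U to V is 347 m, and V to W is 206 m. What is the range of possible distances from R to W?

The maximum is all hops collinear in one direction: 221 + 44 + 204 + 347 + 206 = 1022.
The longest hop is 347; the others sum to 675. Since 347 ≤ 675, the path can fold back on itself completely, so the minimum distance is 0.

0 ≤ RW ≤ 1022 m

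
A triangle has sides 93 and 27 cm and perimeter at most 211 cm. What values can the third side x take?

66 < x ≤ 91

Triangle inequality alone gives 66 < x < 120.
The perimeter condition gives x ≤ 211 − 93 − 27 = 91.
Intersecting the two: 66 < x ≤ 91.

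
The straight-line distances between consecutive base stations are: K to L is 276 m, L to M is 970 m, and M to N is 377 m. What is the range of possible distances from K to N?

The maximum is all hops collinear in one direction: 276 + 970 + 377 = 1623.
The longest hop is 970; the others sum to 653. Folding the others back against it leaves at least 970 − 653 = 317.

317 ≤ KN ≤ 1623 m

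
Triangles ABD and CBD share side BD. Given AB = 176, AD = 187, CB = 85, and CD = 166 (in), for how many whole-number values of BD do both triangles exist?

169

From triangle ABD: 11 < BD < 363.
From triangle CBD: 81 < BD < 251.
Intersection: 81 < BD < 251, so integers 82 through 250: 169 values.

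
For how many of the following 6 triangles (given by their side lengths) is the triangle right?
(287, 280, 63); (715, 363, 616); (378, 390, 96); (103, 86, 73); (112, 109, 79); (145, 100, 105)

(287,280,63): 63²+280² = 82369 = 287² → right
(715,363,616): 363²+616² = 511225 = 715² → right
(378,390,96): 96²+378² = 152100 = 390² → right
(103,86,73): 73²+86² = 12725 > 10609 = 103² → acute
(112,109,79): 79²+109² = 18122 > 12544 = 112² → acute
(145,100,105): 100²+105² = 21025 = 145² → right
4 of the 6 are right.

4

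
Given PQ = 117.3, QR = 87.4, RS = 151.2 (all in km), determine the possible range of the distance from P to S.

The maximum is all hops collinear in one direction: 117.3 + 87.4 + 151.2 = 355.9.
The longest hop is 151.2; the others sum to 204.7. Since 151.2 ≤ 204.7, the path can fold back on itself completely, so the minimum distance is 0.

0 ≤ PS ≤ 355.9 km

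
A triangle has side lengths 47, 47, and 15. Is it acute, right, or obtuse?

Compare the square of the longest side to the sum of squares of the other two: 15² + 47² = 2434 > 2209 = 47².

acute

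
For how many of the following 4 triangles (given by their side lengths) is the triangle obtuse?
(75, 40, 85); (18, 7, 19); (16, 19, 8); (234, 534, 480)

(75,40,85): 40²+75² = 7225 = 85² → right
(18,7,19): 7²+18² = 373 > 361 = 19² → acute
(16,19,8): 8²+16² = 320 < 361 = 19² → obtuse
(234,534,480): 234²+480² = 285156 = 534² → right
1 of the 4 is obtuse.

1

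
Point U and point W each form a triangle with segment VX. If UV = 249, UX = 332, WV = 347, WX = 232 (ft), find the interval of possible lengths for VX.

115 < VX < 579

From triangle UVX: |249 − 332| < VX < 249 + 332, i.e. 83 < VX < 581.
From triangle WVX: 115 < VX < 579.
Both must hold, so VX lies in the intersection.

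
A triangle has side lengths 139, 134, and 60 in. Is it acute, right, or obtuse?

acute

Compare the square of the longest side to the sum of squares of the other two: 60² + 134² = 21556 > 19321 = 139².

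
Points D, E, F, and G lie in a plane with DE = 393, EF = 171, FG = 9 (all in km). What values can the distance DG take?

The maximum is all hops collinear in one direction: 393 + 171 + 9 = 573.
The longest hop is 393; the others sum to 180. Folding the others back against it leaves at least 393 − 180 = 213.

213 ≤ DG ≤ 573 km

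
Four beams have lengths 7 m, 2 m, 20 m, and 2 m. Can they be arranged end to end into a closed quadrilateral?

No

For a quadrilateral, each side must be shorter than the sum of the others.
Here the longest side is 20, but the remaining 3 sides sum to only 11.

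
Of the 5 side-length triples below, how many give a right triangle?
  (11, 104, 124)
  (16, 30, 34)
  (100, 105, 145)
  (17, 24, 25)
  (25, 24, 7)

(11,104,124): 11+104 ≤ 124, not a triangle
(16,30,34): 16²+30² = 1156 = 34² → right
(100,105,145): 100²+105² = 21025 = 145² → right
(17,24,25): 17²+24² = 865 > 625 = 25² → acute
(25,24,7): 7²+24² = 625 = 25² → right
3 of the 5 are right.

3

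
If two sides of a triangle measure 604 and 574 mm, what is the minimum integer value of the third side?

31

The third side must be strictly greater than |604 − 574| = 30.
The smallest integer above 30 is 31.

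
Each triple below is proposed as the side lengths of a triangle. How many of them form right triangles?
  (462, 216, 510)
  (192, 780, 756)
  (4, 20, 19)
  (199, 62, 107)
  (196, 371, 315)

3

(462,216,510): 216²+462² = 260100 = 510² → right
(192,780,756): 192²+756² = 608400 = 780² → right
(4,20,19): 4²+19² = 377 < 400 = 20² → obtuse
(199,62,107): 62+107 ≤ 199, not a triangle
(196,371,315): 196²+315² = 137641 = 371² → right
3 of the 5 are right.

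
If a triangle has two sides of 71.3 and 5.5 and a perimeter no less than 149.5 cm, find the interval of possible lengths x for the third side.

Triangle inequality alone gives 65.8 < x < 76.8.
The perimeter condition gives x ≥ 149.5 − 71.3 − 5.5 = 72.7.
Intersecting the two: 72.7 ≤ x < 76.8.

72.7 ≤ x < 76.8 cm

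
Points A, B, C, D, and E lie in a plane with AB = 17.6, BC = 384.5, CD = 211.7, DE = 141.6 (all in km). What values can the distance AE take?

13.6 ≤ AE ≤ 755.4 km

The maximum is all hops collinear in one direction: 17.6 + 384.5 + 211.7 + 141.6 = 755.4.
The longest hop is 384.5; the others sum to 370.9. Folding the others back against it leaves at least 384.5 − 370.9 = 13.6.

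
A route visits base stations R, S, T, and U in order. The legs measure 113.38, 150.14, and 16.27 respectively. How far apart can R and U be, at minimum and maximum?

20.49 ≤ RU ≤ 279.79

The maximum is all hops collinear in one direction: 113.38 + 150.14 + 16.27 = 279.79.
The longest hop is 150.14; the others sum to 129.65. Folding the others back against it leaves at least 150.14 − 129.65 = 20.49.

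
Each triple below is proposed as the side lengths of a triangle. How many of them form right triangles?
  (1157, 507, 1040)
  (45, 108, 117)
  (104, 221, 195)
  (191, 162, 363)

(1157,507,1040): 507²+1040² = 1338649 = 1157² → right
(45,108,117): 45²+108² = 13689 = 117² → right
(104,221,195): 104²+195² = 48841 = 221² → right
(191,162,363): 162+191 ≤ 363, not a triangle
3 of the 4 are right.

3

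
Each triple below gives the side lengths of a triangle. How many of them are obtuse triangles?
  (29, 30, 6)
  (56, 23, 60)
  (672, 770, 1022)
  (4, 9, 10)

(29,30,6): 6²+29² = 877 < 900 = 30² → obtuse
(56,23,60): 23²+56² = 3665 > 3600 = 60² → acute
(672,770,1022): 672²+770² = 1044484 = 1022² → right
(4,9,10): 4²+9² = 97 < 100 = 10² → obtuse
2 of the 4 are obtuse.

2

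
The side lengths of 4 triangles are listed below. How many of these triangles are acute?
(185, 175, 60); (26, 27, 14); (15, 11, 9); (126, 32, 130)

(185,175,60): 60²+175² = 34225 = 185² → right
(26,27,14): 14²+26² = 872 > 729 = 27² → acute
(15,11,9): 9²+11² = 202 < 225 = 15² → obtuse
(126,32,130): 32²+126² = 16900 = 130² → right
1 of the 4 is acute.

1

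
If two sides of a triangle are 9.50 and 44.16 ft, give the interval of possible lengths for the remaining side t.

34.66 < t < 53.66 (ft)

By the triangle inequality, t must be less than 9.50 + 44.16 = 53.66 and greater than |9.50 − 44.16| = 34.66.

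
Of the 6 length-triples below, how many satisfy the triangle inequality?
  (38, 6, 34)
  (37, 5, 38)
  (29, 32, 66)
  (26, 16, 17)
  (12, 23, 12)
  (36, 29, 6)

(6,34,38): 6+34 > 38 → valid
(5,37,38): 5+37 > 38 → valid
(29,32,66): 29+32 ≤ 66 → not valid
(16,17,26): 16+17 > 26 → valid
(12,12,23): 12+12 > 23 → valid
(6,29,36): 6+29 ≤ 36 → not valid
4 of the 6 triples form a triangle.

4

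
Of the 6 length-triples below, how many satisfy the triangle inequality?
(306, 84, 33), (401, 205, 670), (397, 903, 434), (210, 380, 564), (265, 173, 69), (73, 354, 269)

1

(33,84,306): 33+84 ≤ 306 → not valid
(205,401,670): 205+401 ≤ 670 → not valid
(397,434,903): 397+434 ≤ 903 → not valid
(210,380,564): 210+380 > 564 → valid
(69,173,265): 69+173 ≤ 265 → not valid
(73,269,354): 73+269 ≤ 354 → not valid
1 of the 6 triples forms a triangle.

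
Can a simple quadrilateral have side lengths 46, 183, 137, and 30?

A quadrilateral exists iff every side is shorter than the sum of the others — equivalently, the longest side is less than the sum of the rest.
Longest side 183 < 213 (sum of the remaining 3), so yes.

Yes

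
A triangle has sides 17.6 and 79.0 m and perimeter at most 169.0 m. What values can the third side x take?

Triangle inequality alone gives 61.4 < x < 96.6.
The perimeter condition gives x ≤ 169.0 − 17.6 − 79.0 = 72.4.
Intersecting the two: 61.4 < x ≤ 72.4.

61.4 < x ≤ 72.4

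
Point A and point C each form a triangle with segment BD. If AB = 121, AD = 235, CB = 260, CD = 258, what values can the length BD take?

From triangle ABD: |121 − 235| < BD < 121 + 235, i.e. 114 < BD < 356.
From triangle CBD: 2 < BD < 518.
Both must hold, so BD lies in the intersection.

114 < BD < 356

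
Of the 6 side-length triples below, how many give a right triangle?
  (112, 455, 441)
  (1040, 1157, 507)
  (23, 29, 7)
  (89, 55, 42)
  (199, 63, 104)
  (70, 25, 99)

(112,455,441): 112²+441² = 207025 = 455² → right
(1040,1157,507): 507²+1040² = 1338649 = 1157² → right
(23,29,7): 7²+23² = 578 < 841 = 29² → obtuse
(89,55,42): 42²+55² = 4789 < 7921 = 89² → obtuse
(199,63,104): 63+104 ≤ 199, not a triangle
(70,25,99): 25+70 ≤ 99, not a triangle
2 of the 6 are right.

2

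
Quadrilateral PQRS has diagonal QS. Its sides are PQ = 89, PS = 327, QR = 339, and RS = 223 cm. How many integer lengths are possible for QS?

From triangle PQS: 238 < QS < 416.
From triangle RQS: 116 < QS < 562.
Intersection: 238 < QS < 416, so integers 239 through 415: 177 values.

177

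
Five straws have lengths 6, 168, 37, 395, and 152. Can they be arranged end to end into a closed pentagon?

For a pentagon, each side must be shorter than the sum of the others.
Here the longest side is 395, but the remaining 4 sides sum to only 363.

No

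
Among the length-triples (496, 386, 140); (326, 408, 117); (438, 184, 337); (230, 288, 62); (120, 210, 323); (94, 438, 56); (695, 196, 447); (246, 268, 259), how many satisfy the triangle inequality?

6

(140,386,496): 140+386 > 496 → valid
(117,326,408): 117+326 > 408 → valid
(184,337,438): 184+337 > 438 → valid
(62,230,288): 62+230 > 288 → valid
(120,210,323): 120+210 > 323 → valid
(56,94,438): 56+94 ≤ 438 → not valid
(196,447,695): 196+447 ≤ 695 → not valid
(246,259,268): 246+259 > 268 → valid
6 of the 8 triples form a triangle.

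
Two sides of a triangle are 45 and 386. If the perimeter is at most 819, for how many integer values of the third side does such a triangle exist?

Triangle inequality: 341 < x < 431. Perimeter ≤ 819 gives x ≤ 819 − 45 − 386 = 388.
So 341 < x ≤ 388; integers 342 through 388: 47 values.

47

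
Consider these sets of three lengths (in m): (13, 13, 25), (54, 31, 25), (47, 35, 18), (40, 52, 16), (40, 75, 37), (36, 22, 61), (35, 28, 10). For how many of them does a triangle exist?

(13,13,25): 13+13 > 25 → valid
(25,31,54): 25+31 > 54 → valid
(18,35,47): 18+35 > 47 → valid
(16,40,52): 16+40 > 52 → valid
(37,40,75): 37+40 > 75 → valid
(22,36,61): 22+36 ≤ 61 → not valid
(10,28,35): 10+28 > 35 → valid
6 of the 7 triples form a triangle.

6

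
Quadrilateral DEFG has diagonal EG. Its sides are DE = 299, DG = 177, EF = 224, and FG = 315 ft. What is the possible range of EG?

From triangle DEG: |299 − 177| < EG < 299 + 177, i.e. 122 < EG < 476.
From triangle FEG: 91 < EG < 539.
Both must hold, so EG lies in the intersection.

122 < EG < 476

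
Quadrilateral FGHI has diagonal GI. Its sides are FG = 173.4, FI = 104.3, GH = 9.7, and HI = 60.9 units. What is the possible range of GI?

69.1 < GI < 70.6

From triangle FGI: |173.4 − 104.3| < GI < 173.4 + 104.3, i.e. 69.1 < GI < 277.7.
From triangle HGI: 51.2 < GI < 70.6.
Both must hold, so GI lies in the intersection.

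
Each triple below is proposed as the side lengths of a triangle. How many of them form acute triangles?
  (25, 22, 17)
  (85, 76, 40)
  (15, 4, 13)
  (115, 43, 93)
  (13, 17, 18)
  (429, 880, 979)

3

(25,22,17): 17²+22² = 773 > 625 = 25² → acute
(85,76,40): 40²+76² = 7376 > 7225 = 85² → acute
(15,4,13): 4²+13² = 185 < 225 = 15² → obtuse
(115,43,93): 43²+93² = 10498 < 13225 = 115² → obtuse
(13,17,18): 13²+17² = 458 > 324 = 18² → acute
(429,880,979): 429²+880² = 958441 = 979² → right
3 of the 6 are acute.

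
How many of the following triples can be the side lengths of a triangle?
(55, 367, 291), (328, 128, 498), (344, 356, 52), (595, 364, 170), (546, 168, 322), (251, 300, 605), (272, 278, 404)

2

(55,291,367): 55+291 ≤ 367 → not valid
(128,328,498): 128+328 ≤ 498 → not valid
(52,344,356): 52+344 > 356 → valid
(170,364,595): 170+364 ≤ 595 → not valid
(168,322,546): 168+322 ≤ 546 → not valid
(251,300,605): 251+300 ≤ 605 → not valid
(272,278,404): 272+278 > 404 → valid
2 of the 7 triples form a triangle.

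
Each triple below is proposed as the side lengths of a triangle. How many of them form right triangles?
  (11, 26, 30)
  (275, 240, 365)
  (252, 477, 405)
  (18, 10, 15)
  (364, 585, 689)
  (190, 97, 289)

3

(11,26,30): 11²+26² = 797 < 900 = 30² → obtuse
(275,240,365): 240²+275² = 133225 = 365² → right
(252,477,405): 252²+405² = 227529 = 477² → right
(18,10,15): 10²+15² = 325 > 324 = 18² → acute
(364,585,689): 364²+585² = 474721 = 689² → right
(190,97,289): 97+190 ≤ 289, not a triangle
3 of the 6 are right.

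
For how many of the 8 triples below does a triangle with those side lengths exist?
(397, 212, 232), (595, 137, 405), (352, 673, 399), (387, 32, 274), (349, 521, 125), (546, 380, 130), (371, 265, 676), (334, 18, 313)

2

(212,232,397): 212+232 > 397 → valid
(137,405,595): 137+405 ≤ 595 → not valid
(352,399,673): 352+399 > 673 → valid
(32,274,387): 32+274 ≤ 387 → not valid
(125,349,521): 125+349 ≤ 521 → not valid
(130,380,546): 130+380 ≤ 546 → not valid
(265,371,676): 265+371 ≤ 676 → not valid
(18,313,334): 18+313 ≤ 334 → not valid
2 of the 8 triples form a triangle.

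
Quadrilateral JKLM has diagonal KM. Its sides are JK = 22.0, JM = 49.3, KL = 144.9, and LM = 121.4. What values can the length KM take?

27.3 < KM < 71.3

From triangle JKM: |22.0 − 49.3| < KM < 22.0 + 49.3, i.e. 27.3 < KM < 71.3.
From triangle LKM: 23.5 < KM < 266.3.
Both must hold, so KM lies in the intersection.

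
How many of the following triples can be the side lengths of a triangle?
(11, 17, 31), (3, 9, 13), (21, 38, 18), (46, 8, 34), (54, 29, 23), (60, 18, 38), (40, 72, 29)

(11,17,31): 11+17 ≤ 31 → not valid
(3,9,13): 3+9 ≤ 13 → not valid
(18,21,38): 18+21 > 38 → valid
(8,34,46): 8+34 ≤ 46 → not valid
(23,29,54): 23+29 ≤ 54 → not valid
(18,38,60): 18+38 ≤ 60 → not valid
(29,40,72): 29+40 ≤ 72 → not valid
1 of the 7 triples forms a triangle.

1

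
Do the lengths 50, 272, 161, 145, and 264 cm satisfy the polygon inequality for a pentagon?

A pentagon exists iff every side is shorter than the sum of the others — equivalently, the longest side is less than the sum of the rest.
Longest side 272 < 620 (sum of the remaining 4), so yes.

Yes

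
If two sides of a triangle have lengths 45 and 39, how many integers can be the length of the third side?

77

The third side lies in the open interval (6, 84).
Integers from 7 to 83 inclusive: 83 − 7 + 1 = 77.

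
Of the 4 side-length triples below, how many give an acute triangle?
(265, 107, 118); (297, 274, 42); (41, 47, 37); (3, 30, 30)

2

(265,107,118): 107+118 ≤ 265, not a triangle
(297,274,42): 42²+274² = 76840 < 88209 = 297² → obtuse
(41,47,37): 37²+41² = 3050 > 2209 = 47² → acute
(3,30,30): 3²+30² = 909 > 900 = 30² → acute
2 of the 4 are acute.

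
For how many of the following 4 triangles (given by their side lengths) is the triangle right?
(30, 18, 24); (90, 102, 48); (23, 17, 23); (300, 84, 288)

(30,18,24): 18²+24² = 900 = 30² → right
(90,102,48): 48²+90² = 10404 = 102² → right
(23,17,23): 17²+23² = 818 > 529 = 23² → acute
(300,84,288): 84²+288² = 90000 = 300² → right
3 of the 4 are right.

3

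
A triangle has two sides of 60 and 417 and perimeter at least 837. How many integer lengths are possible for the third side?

Triangle inequality: 357 < x < 477. Perimeter ≥ 837 gives x ≥ 837 − 60 − 417 = 360.
So 360 ≤ x < 477; integers 360 through 476: 117 values.

117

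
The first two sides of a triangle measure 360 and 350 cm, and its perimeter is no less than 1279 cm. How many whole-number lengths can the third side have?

Triangle inequality: 10 < x < 710. Perimeter ≥ 1279 gives x ≥ 1279 − 360 − 350 = 569.
So 569 ≤ x < 710; integers 569 through 709: 141 values.

141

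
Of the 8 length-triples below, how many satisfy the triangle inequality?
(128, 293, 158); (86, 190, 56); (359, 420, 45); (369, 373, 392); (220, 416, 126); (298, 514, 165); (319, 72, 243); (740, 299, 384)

1

(128,158,293): 128+158 ≤ 293 → not valid
(56,86,190): 56+86 ≤ 190 → not valid
(45,359,420): 45+359 ≤ 420 → not valid
(369,373,392): 369+373 > 392 → valid
(126,220,416): 126+220 ≤ 416 → not valid
(165,298,514): 165+298 ≤ 514 → not valid
(72,243,319): 72+243 ≤ 319 → not valid
(299,384,740): 299+384 ≤ 740 → not valid
1 of the 8 triples forms a triangle.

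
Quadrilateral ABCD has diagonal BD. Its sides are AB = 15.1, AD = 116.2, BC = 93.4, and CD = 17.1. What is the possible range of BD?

101.1 < BD < 110.5

From triangle ABD: |15.1 − 116.2| < BD < 15.1 + 116.2, i.e. 101.1 < BD < 131.3.
From triangle CBD: 76.3 < BD < 110.5.
Both must hold, so BD lies in the intersection.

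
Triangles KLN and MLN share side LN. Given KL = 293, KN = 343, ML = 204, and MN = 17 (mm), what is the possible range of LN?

From triangle KLN: |293 − 343| < LN < 293 + 343, i.e. 50 < LN < 636.
From triangle MLN: 187 < LN < 221.
Both must hold, so LN lies in the intersection.

187 < LN < 221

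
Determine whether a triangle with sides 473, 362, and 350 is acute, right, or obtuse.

Compare the square of the longest side to the sum of squares of the other two: 350² + 362² = 253544 > 223729 = 473².

acute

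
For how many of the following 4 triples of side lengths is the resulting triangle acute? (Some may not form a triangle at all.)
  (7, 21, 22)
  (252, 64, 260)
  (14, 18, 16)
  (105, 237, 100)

2

(7,21,22): 7²+21² = 490 > 484 = 22² → acute
(252,64,260): 64²+252² = 67600 = 260² → right
(14,18,16): 14²+16² = 452 > 324 = 18² → acute
(105,237,100): 100+105 ≤ 237, not a triangle
2 of the 4 are acute.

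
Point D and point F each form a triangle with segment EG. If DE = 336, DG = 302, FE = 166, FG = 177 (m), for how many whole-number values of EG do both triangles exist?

From triangle DEG: 34 < EG < 638.
From triangle FEG: 11 < EG < 343.
Intersection: 34 < EG < 343, so integers 35 through 342: 308 values.

308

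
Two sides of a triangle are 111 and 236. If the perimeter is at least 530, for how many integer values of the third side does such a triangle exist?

164

Triangle inequality: 125 < x < 347. Perimeter ≥ 530 gives x ≥ 530 − 111 − 236 = 183.
So 183 ≤ x < 347; integers 183 through 346: 164 values.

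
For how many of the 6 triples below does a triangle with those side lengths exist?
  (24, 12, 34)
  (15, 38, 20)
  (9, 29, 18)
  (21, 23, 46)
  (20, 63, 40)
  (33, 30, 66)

1

(12,24,34): 12+24 > 34 → valid
(15,20,38): 15+20 ≤ 38 → not valid
(9,18,29): 9+18 ≤ 29 → not valid
(21,23,46): 21+23 ≤ 46 → not valid
(20,40,63): 20+40 ≤ 63 → not valid
(30,33,66): 30+33 ≤ 66 → not valid
1 of the 6 triples forms a triangle.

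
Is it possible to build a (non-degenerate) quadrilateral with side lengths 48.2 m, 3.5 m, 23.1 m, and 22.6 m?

Yes

A quadrilateral exists iff every side is shorter than the sum of the others — equivalently, the longest side is less than the sum of the rest.
Longest side 48.2 < 49.2 (sum of the remaining 3), so yes.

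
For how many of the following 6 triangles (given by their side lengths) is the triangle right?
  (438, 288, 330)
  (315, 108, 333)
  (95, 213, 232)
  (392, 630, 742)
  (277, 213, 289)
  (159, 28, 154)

3

(438,288,330): 288²+330² = 191844 = 438² → right
(315,108,333): 108²+315² = 110889 = 333² → right
(95,213,232): 95²+213² = 54394 > 53824 = 232² → acute
(392,630,742): 392²+630² = 550564 = 742² → right
(277,213,289): 213²+277² = 122098 > 83521 = 289² → acute
(159,28,154): 28²+154² = 24500 < 25281 = 159² → obtuse
3 of the 6 are right.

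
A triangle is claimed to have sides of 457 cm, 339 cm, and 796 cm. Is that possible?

No

The two shorter sides sum to 796, exactly equal to the longest side 796.
That gives only a degenerate (flat) triangle — the inequality must be strict.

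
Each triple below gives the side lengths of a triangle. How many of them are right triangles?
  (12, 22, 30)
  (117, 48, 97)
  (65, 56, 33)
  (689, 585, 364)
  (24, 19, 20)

(12,22,30): 12²+22² = 628 < 900 = 30² → obtuse
(117,48,97): 48²+97² = 11713 < 13689 = 117² → obtuse
(65,56,33): 33²+56² = 4225 = 65² → right
(689,585,364): 364²+585² = 474721 = 689² → right
(24,19,20): 19²+20² = 761 > 576 = 24² → acute
2 of the 5 are right.

2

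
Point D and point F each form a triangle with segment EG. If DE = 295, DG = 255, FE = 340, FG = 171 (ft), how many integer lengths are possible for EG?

From triangle DEG: 40 < EG < 550.
From triangle FEG: 169 < EG < 511.
Intersection: 169 < EG < 511, so integers 170 through 510: 341 values.

341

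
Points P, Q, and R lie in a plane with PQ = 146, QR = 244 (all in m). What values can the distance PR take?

By the triangle inequality, |146 − 244| ≤ PR ≤ 146 + 244.

98 ≤ PR ≤ 390 m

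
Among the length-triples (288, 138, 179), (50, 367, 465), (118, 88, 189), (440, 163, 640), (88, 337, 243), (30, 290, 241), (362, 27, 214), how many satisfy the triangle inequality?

2

(138,179,288): 138+179 > 288 → valid
(50,367,465): 50+367 ≤ 465 → not valid
(88,118,189): 88+118 > 189 → valid
(163,440,640): 163+440 ≤ 640 → not valid
(88,243,337): 88+243 ≤ 337 → not valid
(30,241,290): 30+241 ≤ 290 → not valid
(27,214,362): 27+214 ≤ 362 → not valid
2 of the 7 triples form a triangle.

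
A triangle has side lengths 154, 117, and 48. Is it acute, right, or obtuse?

Compare the square of the longest side to the sum of squares of the other two: 48² + 117² = 15993 < 23716 = 154².

obtuse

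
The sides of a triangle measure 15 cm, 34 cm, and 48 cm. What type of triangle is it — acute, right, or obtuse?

Compare the square of the longest side to the sum of squares of the other two: 15² + 34² = 1381 < 2304 = 48².

obtuse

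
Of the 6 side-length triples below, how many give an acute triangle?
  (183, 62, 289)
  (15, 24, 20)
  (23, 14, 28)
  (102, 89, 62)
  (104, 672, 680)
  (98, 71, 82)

(183,62,289): 62+183 ≤ 289, not a triangle
(15,24,20): 15²+20² = 625 > 576 = 24² → acute
(23,14,28): 14²+23² = 725 < 784 = 28² → obtuse
(102,89,62): 62²+89² = 11765 > 10404 = 102² → acute
(104,672,680): 104²+672² = 462400 = 680² → right
(98,71,82): 71²+82² = 11765 > 9604 = 98² → acute
3 of the 6 are acute.

3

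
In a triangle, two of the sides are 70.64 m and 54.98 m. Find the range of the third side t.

15.66 < t < 125.62 (m)

By the triangle inequality, t must be less than 70.64 + 54.98 = 125.62 and greater than |70.64 − 54.98| = 15.66.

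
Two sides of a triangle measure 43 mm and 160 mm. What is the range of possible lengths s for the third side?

117 < s < 203 (mm)

By the triangle inequality, s must be less than 43 + 160 = 203 and greater than |43 − 160| = 117.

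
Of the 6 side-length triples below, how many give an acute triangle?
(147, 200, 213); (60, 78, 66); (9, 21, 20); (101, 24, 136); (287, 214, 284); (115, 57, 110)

5

(147,200,213): 147²+200² = 61609 > 45369 = 213² → acute
(60,78,66): 60²+66² = 7956 > 6084 = 78² → acute
(9,21,20): 9²+20² = 481 > 441 = 21² → acute
(101,24,136): 24+101 ≤ 136, not a triangle
(287,214,284): 214²+284² = 126452 > 82369 = 287² → acute
(115,57,110): 57²+110² = 15349 > 13225 = 115² → acute
5 of the 6 are acute.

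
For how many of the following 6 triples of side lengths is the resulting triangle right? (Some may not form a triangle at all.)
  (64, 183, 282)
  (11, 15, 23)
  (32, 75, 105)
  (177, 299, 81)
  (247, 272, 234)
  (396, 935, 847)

1

(64,183,282): 64+183 ≤ 282, not a triangle
(11,15,23): 11²+15² = 346 < 529 = 23² → obtuse
(32,75,105): 32²+75² = 6649 < 11025 = 105² → obtuse
(177,299,81): 81+177 ≤ 299, not a triangle
(247,272,234): 234²+247² = 115765 > 73984 = 272² → acute
(396,935,847): 396²+847² = 874225 = 935² → right
1 of the 6 is right.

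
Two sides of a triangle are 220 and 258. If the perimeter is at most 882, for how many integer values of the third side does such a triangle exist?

Triangle inequality: 38 < x < 478. Perimeter ≤ 882 gives x ≤ 882 − 220 − 258 = 404.
So 38 < x ≤ 404; integers 39 through 404: 366 values.

366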